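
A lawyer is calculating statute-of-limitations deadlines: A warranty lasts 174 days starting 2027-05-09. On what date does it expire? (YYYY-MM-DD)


Start: 2027-05-09
Adding 174 days
Days remaining in May: 22
After May: 152 days still to add
June 2027: 30 days, 122 remaining
July 2027: 31 days, 91 remaining
August 2027: 31 days, 60 remaining
September 2027: 30 days, 30 remaining
Result: 2027-10-30

2027-10-30


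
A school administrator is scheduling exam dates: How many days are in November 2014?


Month: November
Year: 2014
November is a 30-day month
Total: 30 days

30


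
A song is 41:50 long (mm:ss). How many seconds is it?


Minutes: 41
Extra seconds: 50
Seconds per minute: 60
Minutes to seconds: 41 x 60 = 2460
Total: 2460 + 50 = 2510

2510


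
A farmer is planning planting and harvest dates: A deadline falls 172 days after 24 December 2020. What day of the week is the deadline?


Start: 2020-12-24 (Thursday)
Step 1 - find target date: add 172 days
  2020-12-24 + 172 days = 2021-06-14
Step 2 - day of week:
  172 mod 7 = 4
  Thursday + 4 days -> Monday
Result: Monday (2021-06-14)

Monday


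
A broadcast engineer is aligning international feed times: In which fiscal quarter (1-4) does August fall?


Month: August (month 8)
Q1: January-March (months 1-3)
Q2: April-June (months 4-6)
Q3: July-September (months 7-9)
Q4: October-December (months 10-12)
Month 8 falls in Q3

3


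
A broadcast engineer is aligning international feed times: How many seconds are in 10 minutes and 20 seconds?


Minutes: 10
Seconds: 20
Convert minutes to seconds: 10 x 60 = 600
Add remaining seconds: 600 + 20 = 620

620


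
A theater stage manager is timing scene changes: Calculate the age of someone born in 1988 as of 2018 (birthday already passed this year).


Birth year: 1988
Current year: 2018
Age = current year - birth year
Age = 2018 - 1988 = 30

30


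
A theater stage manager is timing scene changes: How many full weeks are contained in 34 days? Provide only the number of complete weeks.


Total days: 34
Days per week: 7
Division: 34 / 7 = 4 remainder 6
Complete weeks: 4
Remaining days: 6

4


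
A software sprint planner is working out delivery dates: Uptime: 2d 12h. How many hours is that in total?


Days: 2
Extra hours: 12
Hours per day: 24
Days to hours: 2 x 24 = 48
Total: 48 + 12 = 60

60


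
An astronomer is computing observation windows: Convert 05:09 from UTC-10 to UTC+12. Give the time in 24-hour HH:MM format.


Local time: 05:09 at UTC-10 (offset -10h)
Target zone: UTC+12 (offset 12h)
Difference: 12 - (-10) = 22 hours
Calculation: 5 + (22) = 27
Wraparound: (27) mod 24 = 3
Result: 03:09

03:09


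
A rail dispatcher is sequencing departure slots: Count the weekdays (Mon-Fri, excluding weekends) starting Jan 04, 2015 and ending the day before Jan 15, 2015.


Start: 2015-01-04 (Sunday)
End (exclusive): 2015-01-15 (Thursday)
Total calendar days: 11
Full weeks: 11 // 7 = 1 -> 5 weekdays
Remaining 4 days starting on Sunday:
  Sun(-), Mon(w), Tue(w), Wed(w) -> 3 weekdays
Total business days: 5 + 3 = 8

8


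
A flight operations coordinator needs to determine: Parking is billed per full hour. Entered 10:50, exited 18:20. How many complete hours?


Start: 10:50
End: 18:20
Hour difference: 18 - 10 = 8 hours
Minute difference: 20 - 50 = -30 minutes
Total minutes: 450
Complete hours: 450 / 60 = 7 (remainder 30)

7


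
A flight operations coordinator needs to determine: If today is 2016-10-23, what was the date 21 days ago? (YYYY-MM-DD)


Start: 2016-10-23
Subtracting 21 days
Days already passed in October: 23
Result: 2016-10-02

2016-10-02


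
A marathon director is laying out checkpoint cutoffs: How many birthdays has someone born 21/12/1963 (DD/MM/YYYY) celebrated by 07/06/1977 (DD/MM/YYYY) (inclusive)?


Birth: 1963-12-21
Reference: 1977-06-07
Year difference: 1977 - 1963 = 14
Has birthday (12-21) occurred by 06-07? No
Birthday not yet reached this year -> subtract 1
Age in full years: 13

13


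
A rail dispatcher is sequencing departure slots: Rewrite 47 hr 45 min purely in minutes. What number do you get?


Hours: 47
Extra minutes: 45
Minutes per hour: 60
Hours to minutes: 47 x 60 = 2820
Total: 2820 + 45 = 2865

2865


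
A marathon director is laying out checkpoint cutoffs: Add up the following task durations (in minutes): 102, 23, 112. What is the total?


Durations: 102, 23, 112
Running sum: 102
+ 23 = 125
+ 112 = 237
Total duration: 237 minutes
That is 3 hours and 57 minutes

237


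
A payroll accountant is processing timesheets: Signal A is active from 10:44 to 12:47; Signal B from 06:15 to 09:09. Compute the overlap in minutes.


Interval A: [644, 767] minutes from midnight
Interval B: [375, 549] minutes from midnight
Overlap start = max(644, 375) = 644
Overlap end = min(767, 549) = 549
End <= start, so the intervals do not overlap: 0 minutes

0


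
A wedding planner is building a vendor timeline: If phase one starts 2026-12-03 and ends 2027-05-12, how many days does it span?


Start date: 2026-12-03
End date: 2027-05-12
Dec 2026: +29 days
Jan 2027: +31 days
Feb 2027: +28 days
... (3 more months)
Total: 160 days

160


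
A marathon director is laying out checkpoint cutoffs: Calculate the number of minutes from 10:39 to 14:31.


Start time: 10:39 = 639 minutes from midnight
End time: 14:31 = 871 minutes from midnight
Difference: 871 - 639 = 232 minutes
That is 3 hours and 52 minutes

232


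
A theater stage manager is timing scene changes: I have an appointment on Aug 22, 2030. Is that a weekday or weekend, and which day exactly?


Date: 2030-08-22
January 1, 2030 is a Tuesday
Day of year: 234
Offset from Jan 1: 233 days
233 mod 7 = 2
Result: Thursday

Thursday


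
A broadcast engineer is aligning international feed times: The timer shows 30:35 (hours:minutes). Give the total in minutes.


Hours: 30
Minutes: 35
Convert hours to minutes: 30 x 60 = 1800
Add remaining minutes: 1800 + 35 = 1835

1835


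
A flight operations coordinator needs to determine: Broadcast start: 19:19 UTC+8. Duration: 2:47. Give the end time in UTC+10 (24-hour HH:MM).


Start: 19:19 in UTC+8
Step 1 - add duration:
  minutes: 19 + 47 = 66 (carry 1h)
  hours: 19 + 2 + 1 = 22
  end in UTC+8: 22:06
Step 2 - convert UTC+8 -> UTC+10:
  offset difference: 10 - (8) = 2 hours
  22 + (2) = 24 -> mod 24 = 0
Result: 00:06 in UTC+10

00:06


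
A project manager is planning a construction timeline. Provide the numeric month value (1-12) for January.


Calendar month order:
1. January <--
2. February
January is month number 1

1


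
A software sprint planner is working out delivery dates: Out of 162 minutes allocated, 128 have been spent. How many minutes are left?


Total budget: 162 minutes
Time used: 128 minutes
Remaining: 162 - 128 = 34 minutes
Percent used: 79.0%
Percent remaining: 21.0%

34


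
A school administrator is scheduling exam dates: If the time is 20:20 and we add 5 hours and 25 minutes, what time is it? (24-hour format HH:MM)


Start time: 20:20
Adding: 5 hours 25 minutes
Minutes: 20 + 25 = 45
Hours: 20 + 5 + 0 = 25
Hour wraparound: 25 mod 24 = 1
Result: 01:45

01:45


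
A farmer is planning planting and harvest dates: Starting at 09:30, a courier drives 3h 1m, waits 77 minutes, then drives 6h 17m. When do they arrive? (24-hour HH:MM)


Depart: 09:30
Leg 1: +181 min -> 12:31
Layover: +77 min -> 13:48
Leg 2: +377 min -> 20:05
Total travel: 635 minutes = 10h 35m
Arrival: 20:05

20:05


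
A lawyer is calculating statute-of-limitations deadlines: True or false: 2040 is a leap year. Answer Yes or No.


Year: 2040
Divisible by 4? 2040 / 4 = 510.0 -> Yes
Divisible by 100? 2040 / 100 = 20.4 -> No
Divisible by 4 but not 100, so it IS a leap year

Yes


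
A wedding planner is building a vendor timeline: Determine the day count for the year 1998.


Year: 1998
Check leap year rules:
Divisible by 4? No
1998 is not a leap year
Days: 365

365


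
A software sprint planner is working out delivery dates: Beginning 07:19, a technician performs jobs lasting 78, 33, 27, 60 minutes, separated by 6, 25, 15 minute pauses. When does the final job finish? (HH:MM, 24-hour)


Start: 07:19 = 439 min from midnight
  after task 1 (78 min): 08:37
  after break (6 min): 08:43
  after task 2 (33 min): 09:16
  after break (25 min): 09:41
  after task 3 (27 min): 10:08
  after break (15 min): 10:23
  after task 4 (60 min): 11:23
Total elapsed: 244 minutes
End time: 11:23

11:23


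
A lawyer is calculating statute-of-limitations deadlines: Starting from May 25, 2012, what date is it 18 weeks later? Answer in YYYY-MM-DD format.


Start: 2012-05-25
Weeks to add: 18
Convert to days: 18 x 7 = 126 days
Add 126 days to 2012-05-25
Result: 2012-09-28

2012-09-28


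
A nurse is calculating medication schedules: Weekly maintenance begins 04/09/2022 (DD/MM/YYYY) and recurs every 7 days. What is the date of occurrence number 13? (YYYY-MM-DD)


First occurrence: 2022-09-04 (occurrence 1)
Each occurrence is 7 days after the previous.
Occurrence 13 is 12 weeks after the first.
12 weeks = 84 days
2022-09-04 + 84 days = 2022-11-27

2022-11-27


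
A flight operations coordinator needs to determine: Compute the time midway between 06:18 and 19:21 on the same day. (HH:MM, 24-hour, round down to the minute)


Start time: 06:18 = 378 minutes from midnight
End time: 19:21 = 1161 minutes from midnight
Sum: 378 + 1161 = 1539
Midpoint: 1539 / 2 = 769 minutes
Convert: 769 / 60 = 12 hours, 49 minutes
Result: 12:49

12:49


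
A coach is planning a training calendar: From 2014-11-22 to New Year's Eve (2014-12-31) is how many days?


Start: November 22, 2014
End: December 31, 2014
Days left in November: 8
December: 31
Sum of remaining months: 31
Total: 8 + 31 = 39

39


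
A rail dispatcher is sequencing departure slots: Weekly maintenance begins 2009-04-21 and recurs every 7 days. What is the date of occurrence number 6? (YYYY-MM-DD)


First occurrence: 2009-04-21 (occurrence 1)
Each occurrence is 7 days after the previous.
Occurrence 6 is 5 weeks after the first.
5 weeks = 35 days
2009-04-21 + 35 days = 2009-05-26

2009-05-26


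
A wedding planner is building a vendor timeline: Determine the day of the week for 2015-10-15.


Date: 2015-10-15
January 1, 2015 is a Thursday
Day of year: 288
Offset from Jan 1: 287 days
287 mod 7 = 0
Result: Thursday

Thursday


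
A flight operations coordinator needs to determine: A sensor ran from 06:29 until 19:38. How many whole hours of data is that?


Start: 06:29
End: 19:38
Hour difference: 19 - 6 = 13 hours
Minute difference: 38 - 29 = 9 minutes
Total minutes: 789
Complete hours: 789 / 60 = 13 (remainder 9)

13


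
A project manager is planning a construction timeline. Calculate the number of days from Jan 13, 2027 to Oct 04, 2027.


Start date: 2027-01-13
End date: 2027-10-04
Jan 2027: +19 days
Feb 2027: +28 days
Mar 2027: +31 days
... (7 more months)
Total: 264 days

264


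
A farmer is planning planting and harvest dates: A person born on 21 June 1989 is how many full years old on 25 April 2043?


Birth: 1989-06-21
Reference: 2043-04-25
Year difference: 2043 - 1989 = 54
Has birthday (06-21) occurred by 04-25? No
Birthday not yet reached this year -> subtract 1
Age in full years: 53

53


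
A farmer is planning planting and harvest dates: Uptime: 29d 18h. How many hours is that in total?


Days: 29
Extra hours: 18
Hours per day: 24
Days to hours: 29 x 24 = 696
Total: 696 + 18 = 714

714


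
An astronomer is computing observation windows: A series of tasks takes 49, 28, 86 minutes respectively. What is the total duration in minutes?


Durations: 49, 28, 86
Running sum: 49
+ 28 = 77
+ 86 = 163
Total duration: 163 minutes
That is 2 hours and 43 minutes

163


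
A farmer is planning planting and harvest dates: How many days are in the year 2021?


Year: 2021
Check leap year rules:
Divisible by 4? No
2021 is not a leap year
Days: 365

365


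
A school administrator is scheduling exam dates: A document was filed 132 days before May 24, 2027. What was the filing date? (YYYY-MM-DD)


Start: 2027-05-24
Subtracting 132 days
Days already passed in May: 24
After going back through May: 108 more days to subtract
April 2027: 30 days, 78 remaining
March 2027: 31 days, 47 remaining
February 2027: 28 days, 19 remaining
January 2027 has 31 days, need 19
Result: 2027-01-12

2027-01-12


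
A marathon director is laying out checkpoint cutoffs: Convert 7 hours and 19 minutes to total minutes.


Hours: 7
Extra minutes: 19
Minutes per hour: 60
Hours to minutes: 7 x 60 = 420
Total: 420 + 19 = 439

439


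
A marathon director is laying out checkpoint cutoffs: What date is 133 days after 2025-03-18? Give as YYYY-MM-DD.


Start: 2025-03-18
Adding 133 days
Days remaining in March: 13
After March: 120 days still to add
April 2025: 30 days, 90 remaining
May 2025: 31 days, 59 remaining
June 2025: 30 days, 29 remaining
July 2025 has 31 days, need 29
Result: 2025-07-29

2025-07-29


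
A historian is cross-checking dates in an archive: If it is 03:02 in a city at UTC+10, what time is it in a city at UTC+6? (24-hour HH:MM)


Local time: 03:02 at UTC+10 (offset 10h)
Target zone: UTC+6 (offset 6h)
Difference: 6 - (10) = -4 hours
Calculation: 3 + (-4) = -1
Wraparound: (-1) mod 24 = 23
Result: 23:02

23:02


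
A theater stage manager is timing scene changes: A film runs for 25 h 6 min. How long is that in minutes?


Hours: 25
Minutes: 6
Convert hours to minutes: 25 x 60 = 1500
Add remaining minutes: 1500 + 6 = 1506

1506


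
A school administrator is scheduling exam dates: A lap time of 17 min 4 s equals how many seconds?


Minutes: 17
Seconds: 4
Convert minutes to seconds: 17 x 60 = 1020
Add remaining seconds: 1020 + 4 = 1024

1024


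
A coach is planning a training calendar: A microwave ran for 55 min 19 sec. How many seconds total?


Minutes: 55
Extra seconds: 19
Seconds per minute: 60
Minutes to seconds: 55 x 60 = 3300
Total: 3300 + 19 = 3319

3319


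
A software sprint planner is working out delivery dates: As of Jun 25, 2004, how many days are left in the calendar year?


Start: June 25, 2004
End: December 31, 2004
Days left in June: 5
July: 31
August: 31
September: 30
October: 31
... plus remaining months
Sum of remaining months: 184
Total: 5 + 184 = 189

189


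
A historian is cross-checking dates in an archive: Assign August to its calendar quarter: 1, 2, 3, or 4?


Month: August (month 8)
Q1: January-March (months 1-3)
Q2: April-June (months 4-6)
Q3: July-September (months 7-9)
Q4: October-December (months 10-12)
Month 8 falls in Q3

3


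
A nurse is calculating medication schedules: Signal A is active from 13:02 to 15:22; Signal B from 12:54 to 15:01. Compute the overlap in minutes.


Interval A: [782, 922] minutes from midnight
Interval B: [774, 901] minutes from midnight
Overlap start = max(782, 774) = 782
Overlap end = min(922, 901) = 901
Overlap = 901 - 782 = 119 minutes

119


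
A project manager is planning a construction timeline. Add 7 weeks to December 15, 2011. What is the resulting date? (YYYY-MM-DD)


Start: 2011-12-15
Weeks to add: 7
Convert to days: 7 x 7 = 49 days
Add 49 days to 2011-12-15
Result: 2012-02-02

2012-02-02


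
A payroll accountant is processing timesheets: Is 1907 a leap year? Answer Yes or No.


Year: 1907
Divisible by 4? 1907 / 4 = 476.75 -> No
Not divisible by 4, so NOT a leap year

No


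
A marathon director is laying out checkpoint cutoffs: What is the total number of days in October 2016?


Month: October
Year: 2016
October is a 31-day month
Total: 31 days

31


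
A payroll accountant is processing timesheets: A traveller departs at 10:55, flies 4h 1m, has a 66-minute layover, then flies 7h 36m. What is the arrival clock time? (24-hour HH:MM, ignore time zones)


Depart: 10:55
Leg 1: +241 min -> 14:56
Layover: +66 min -> 16:02
Leg 2: +456 min -> 23:38
Total travel: 763 minutes = 12h 43m
Arrival: 23:38

23:38


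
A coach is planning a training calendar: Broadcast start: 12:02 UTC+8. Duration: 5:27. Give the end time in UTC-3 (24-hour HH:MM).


Start: 12:02 in UTC+8
Step 1 - add duration:
  minutes: 2 + 27 = 29
  hours: 12 + 5 + 0 = 17
  end in UTC+8: 17:29
Step 2 - convert UTC+8 -> UTC-3:
  offset difference: -3 - (8) = -11 hours
  17 + (-11) = 6 -> mod 24 = 6
Result: 06:29 in UTC-3

06:29


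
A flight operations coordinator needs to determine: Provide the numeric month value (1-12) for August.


Calendar month order:
7. July
8. August <--
9. September
August is month number 8

8


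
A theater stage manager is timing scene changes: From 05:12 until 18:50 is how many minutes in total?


Start time: 05:12 = 312 minutes from midnight
End time: 18:50 = 1130 minutes from midnight
Difference: 1130 - 312 = 818 minutes
That is 13 hours and 38 minutes

818


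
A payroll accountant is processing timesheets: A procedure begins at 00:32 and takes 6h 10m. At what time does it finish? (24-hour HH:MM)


Start time: 00:32
Adding: 6 hours 10 minutes
Minutes: 32 + 10 = 42
Hours: 0 + 6 + 0 = 6
Result: 06:42

06:42


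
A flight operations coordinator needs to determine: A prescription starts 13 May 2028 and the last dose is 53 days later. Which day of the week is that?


Start: 2028-05-13 (Saturday)
Step 1 - find target date: add 53 days
  2028-05-13 + 53 days = 2028-07-05
Step 2 - day of week:
  53 mod 7 = 4
  Saturday + 4 days -> Wednesday
Result: Wednesday (2028-07-05)

Wednesday


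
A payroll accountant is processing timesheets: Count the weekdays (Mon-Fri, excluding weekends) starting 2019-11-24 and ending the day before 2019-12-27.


Start: 2019-11-24 (Sunday)
End (exclusive): 2019-12-27 (Friday)
Total calendar days: 33
Full weeks: 33 // 7 = 4 -> 20 weekdays
Remaining 5 days starting on Sunday:
  Sun(-), Mon(w), Tue(w), Wed(w), Thu(w) -> 4 weekdays
Total business days: 20 + 4 = 24

24


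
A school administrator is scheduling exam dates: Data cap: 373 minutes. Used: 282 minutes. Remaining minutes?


Total budget: 373 minutes
Time used: 282 minutes
Remaining: 373 - 282 = 91 minutes
Percent used: 75.6%
Percent remaining: 24.4%

91


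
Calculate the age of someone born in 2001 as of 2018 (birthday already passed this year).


Birth year: 2001
Current year: 2018
Age = current year - birth year
Age = 2018 - 2001 = 17

17


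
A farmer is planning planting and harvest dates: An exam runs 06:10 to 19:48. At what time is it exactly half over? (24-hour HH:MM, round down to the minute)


Start time: 06:10 = 370 minutes from midnight
End time: 19:48 = 1188 minutes from midnight
Sum: 370 + 1188 = 1558
Midpoint: 1558 / 2 = 779 minutes
Convert: 779 / 60 = 12 hours, 59 minutes
Result: 12:59

12:59


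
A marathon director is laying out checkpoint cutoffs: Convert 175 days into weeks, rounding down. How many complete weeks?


Total days: 175
Days per week: 7
Division: 175 / 7 = 25 remainder 0
Complete weeks: 25
Remaining days: 0

25


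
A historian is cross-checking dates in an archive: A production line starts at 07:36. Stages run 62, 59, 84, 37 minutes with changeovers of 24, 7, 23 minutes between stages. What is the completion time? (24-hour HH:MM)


Start: 07:36 = 456 min from midnight
  after task 1 (62 min): 08:38
  after break (24 min): 09:02
  after task 2 (59 min): 10:01
  after break (7 min): 10:08
  after task 3 (84 min): 11:32
  after break (23 min): 11:55
  after task 4 (37 min): 12:32
Total elapsed: 296 minutes
End time: 12:32

12:32


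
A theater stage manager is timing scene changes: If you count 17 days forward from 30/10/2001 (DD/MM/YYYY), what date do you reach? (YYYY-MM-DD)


Start: 2001-10-30
Adding 17 days
Days remaining in October: 1
After October: 16 days still to add
November 2001 has 30 days, need 16
Result: 2001-11-16

2001-11-16


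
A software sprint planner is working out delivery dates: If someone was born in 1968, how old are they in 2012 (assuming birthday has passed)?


Birth year: 1968
Current year: 2012
Age = current year - birth year
Age = 2012 - 1968 = 44

44


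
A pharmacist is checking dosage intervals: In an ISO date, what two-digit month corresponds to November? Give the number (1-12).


Calendar month order:
10. October
11. November <--
12. December
November is month number 11

11


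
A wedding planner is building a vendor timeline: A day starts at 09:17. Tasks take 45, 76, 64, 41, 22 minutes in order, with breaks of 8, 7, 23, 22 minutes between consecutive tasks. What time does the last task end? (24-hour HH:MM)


Start: 09:17 = 557 min from midnight
  after task 1 (45 min): 10:02
  after break (8 min): 10:10
  after task 2 (76 min): 11:26
  after break (7 min): 11:33
  after task 3 (64 min): 12:37
  after break (23 min): 13:00
  after task 4 (41 min): 13:41
  after break (22 min): 14:03
  after task 5 (22 min): 14:25
Total elapsed: 308 minutes
End time: 14:25

14:25


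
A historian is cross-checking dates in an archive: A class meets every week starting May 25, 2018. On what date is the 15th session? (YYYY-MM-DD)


First occurrence: 2018-05-25 (occurrence 1)
Each occurrence is 7 days after the previous.
Occurrence 15 is 14 weeks after the first.
14 weeks = 98 days
2018-05-25 + 98 days = 2018-08-31

2018-08-31


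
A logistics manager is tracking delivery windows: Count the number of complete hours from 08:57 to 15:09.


Start: 08:57
End: 15:09
Hour difference: 15 - 8 = 7 hours
Minute difference: 9 - 57 = -48 minutes
Total minutes: 372
Complete hours: 372 / 60 = 6 (remainder 12)

6


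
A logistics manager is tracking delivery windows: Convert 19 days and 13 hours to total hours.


Days: 19
Extra hours: 13
Hours per day: 24
Days to hours: 19 x 24 = 456
Total: 456 + 13 = 469

469


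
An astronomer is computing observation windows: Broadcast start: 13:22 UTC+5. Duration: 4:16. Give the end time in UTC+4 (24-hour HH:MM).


Start: 13:22 in UTC+5
Step 1 - add duration:
  minutes: 22 + 16 = 38
  hours: 13 + 4 + 0 = 17
  end in UTC+5: 17:38
Step 2 - convert UTC+5 -> UTC+4:
  offset difference: 4 - (5) = -1 hours
  17 + (-1) = 16 -> mod 24 = 16
Result: 16:38 in UTC+4

16:38


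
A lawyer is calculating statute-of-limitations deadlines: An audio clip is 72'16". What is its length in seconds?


Minutes: 72
Seconds: 16
Convert minutes to seconds: 72 x 60 = 4320
Add remaining seconds: 4320 + 16 = 4336

4336


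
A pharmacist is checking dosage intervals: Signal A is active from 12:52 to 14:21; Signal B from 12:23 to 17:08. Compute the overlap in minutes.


Interval A: [772, 861] minutes from midnight
Interval B: [743, 1028] minutes from midnight
Overlap start = max(772, 743) = 772
Overlap end = min(861, 1028) = 861
Overlap = 861 - 772 = 89 minutes

89


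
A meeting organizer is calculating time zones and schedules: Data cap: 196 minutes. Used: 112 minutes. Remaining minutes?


Total budget: 196 minutes
Time used: 112 minutes
Remaining: 196 - 112 = 84 minutes
Percent used: 57.1%
Percent remaining: 42.9%

84


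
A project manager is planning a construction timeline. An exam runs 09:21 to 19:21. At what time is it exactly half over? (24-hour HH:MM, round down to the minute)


Start time: 09:21 = 561 minutes from midnight
End time: 19:21 = 1161 minutes from midnight
Sum: 561 + 1161 = 1722
Midpoint: 1722 / 2 = 861 minutes
Convert: 861 / 60 = 14 hours, 21 minutes
Result: 14:21

14:21


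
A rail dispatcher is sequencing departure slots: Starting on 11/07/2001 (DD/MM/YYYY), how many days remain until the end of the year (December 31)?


Start: July 11, 2001
End: December 31, 2001
Days left in July: 20
August: 31
September: 30
October: 31
November: 30
... plus remaining months
Sum of remaining months: 153
Total: 20 + 153 = 173

173


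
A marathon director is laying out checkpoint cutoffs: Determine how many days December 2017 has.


Month: December
Year: 2017
December is a 31-day month
Total: 31 days

31


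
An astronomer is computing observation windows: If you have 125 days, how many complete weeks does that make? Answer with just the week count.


Total days: 125
Days per week: 7
Division: 125 / 7 = 17 remainder 6
Complete weeks: 17
Remaining days: 6

17


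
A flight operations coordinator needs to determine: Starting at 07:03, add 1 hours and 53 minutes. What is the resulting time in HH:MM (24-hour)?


Start time: 07:03
Adding: 1 hours 53 minutes
Minutes: 3 + 53 = 56
Hours: 7 + 1 + 0 = 8
Result: 08:56

08:56


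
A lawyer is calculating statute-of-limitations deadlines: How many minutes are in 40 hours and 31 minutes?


Hours: 40
Minutes: 31
Convert hours to minutes: 40 x 60 = 2400
Add remaining minutes: 2400 + 31 = 2431

2431


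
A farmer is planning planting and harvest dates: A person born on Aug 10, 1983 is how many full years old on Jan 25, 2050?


Birth: 1983-08-10
Reference: 2050-01-25
Year difference: 2050 - 1983 = 67
Has birthday (08-10) occurred by 01-25? No
Birthday not yet reached this year -> subtract 1
Age in full years: 66

66


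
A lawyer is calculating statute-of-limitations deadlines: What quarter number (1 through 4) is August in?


Month: August (month 8)
Q1: January-March (months 1-3)
Q2: April-June (months 4-6)
Q3: July-September (months 7-9)
Q4: October-December (months 10-12)
Month 8 falls in Q3

3


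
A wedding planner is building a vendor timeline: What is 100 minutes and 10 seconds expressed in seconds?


Minutes: 100
Extra seconds: 10
Seconds per minute: 60
Minutes to seconds: 100 x 60 = 6000
Total: 6000 + 10 = 6010

6010


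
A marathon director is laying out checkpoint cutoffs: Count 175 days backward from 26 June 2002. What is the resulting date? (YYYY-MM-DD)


Start: 2002-06-26
Subtracting 175 days
Days already passed in June: 26
After going back through June: 149 more days to subtract
May 2002: 31 days, 118 remaining
April 2002: 30 days, 88 remaining
March 2002: 31 days, 57 remaining
February 2002: 28 days, 29 remaining
Result: 2002-01-02

2002-01-02


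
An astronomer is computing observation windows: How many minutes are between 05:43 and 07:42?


Start time: 05:43 = 343 minutes from midnight
End time: 07:42 = 462 minutes from midnight
Difference: 462 - 343 = 119 minutes
That is 1 hours and 59 minutes

119


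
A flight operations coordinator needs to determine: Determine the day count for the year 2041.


Year: 2041
Check leap year rules:
Divisible by 4? No
2041 is not a leap year
Days: 365

365


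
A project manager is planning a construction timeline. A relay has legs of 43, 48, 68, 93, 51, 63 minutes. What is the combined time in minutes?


Durations: 43, 48, 68, 93, 51, 63
Running sum: 43
+ 48 = 91
+ 68 = 159
+ 93 = 252
+ 51 = 303
+ 63 = 366
Total duration: 366 minutes
That is 6 hours and 6 minutes

366


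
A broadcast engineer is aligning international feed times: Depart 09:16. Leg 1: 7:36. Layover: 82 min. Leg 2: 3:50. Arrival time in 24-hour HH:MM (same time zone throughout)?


Depart: 09:16
Leg 1: +456 min -> 16:52
Layover: +82 min -> 18:14
Leg 2: +230 min -> 22:04
Total travel: 768 minutes = 12h 48m
Arrival: 22:04

22:04


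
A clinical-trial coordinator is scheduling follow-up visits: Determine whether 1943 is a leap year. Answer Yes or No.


Year: 1943
Divisible by 4? 1943 / 4 = 485.75 -> No
Not divisible by 4, so NOT a leap year

No


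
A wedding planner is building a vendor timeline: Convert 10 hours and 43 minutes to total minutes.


Hours: 10
Extra minutes: 43
Minutes per hour: 60
Hours to minutes: 10 x 60 = 600
Total: 600 + 43 = 643

643


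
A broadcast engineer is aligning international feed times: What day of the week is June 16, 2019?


Date: 2019-06-16
January 1, 2019 is a Tuesday
Day of year: 167
Offset from Jan 1: 166 days
166 mod 7 = 5
Result: Sunday

Sunday


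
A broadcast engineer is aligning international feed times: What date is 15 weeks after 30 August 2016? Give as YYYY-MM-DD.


Start: 2016-08-30
Weeks to add: 15
Convert to days: 15 x 7 = 105 days
Add 105 days to 2016-08-30
Result: 2016-12-13

2016-12-13


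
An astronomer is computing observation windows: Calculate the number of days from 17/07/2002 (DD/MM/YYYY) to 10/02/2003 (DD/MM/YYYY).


Start date: 2002-07-17
End date: 2003-02-10
Jul 2002: +15 days
Aug 2002: +31 days
Sep 2002: +30 days
... (5 more months)
Total: 208 days

208


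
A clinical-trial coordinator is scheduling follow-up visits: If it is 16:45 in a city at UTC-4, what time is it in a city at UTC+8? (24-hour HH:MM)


Local time: 16:45 at UTC-4 (offset -4h)
Target zone: UTC+8 (offset 8h)
Difference: 8 - (-4) = 12 hours
Calculation: 16 + (12) = 28
Wraparound: (28) mod 24 = 4
Result: 04:45

04:45


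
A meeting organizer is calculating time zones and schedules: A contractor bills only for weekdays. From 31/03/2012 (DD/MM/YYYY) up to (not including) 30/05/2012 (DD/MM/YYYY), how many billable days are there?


Start: 2012-03-31 (Saturday)
End (exclusive): 2012-05-30 (Wednesday)
Total calendar days: 60
Full weeks: 60 // 7 = 8 -> 40 weekdays
Remaining 4 days starting on Saturday:
  Sat(-), Sun(-), Mon(w), Tue(w) -> 2 weekdays
Total business days: 40 + 2 = 42

42


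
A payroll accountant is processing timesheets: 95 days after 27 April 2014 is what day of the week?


Start: 2014-04-27 (Sunday)
Step 1 - find target date: add 95 days
  2014-04-27 + 95 days = 2014-07-31
Step 2 - day of week:
  95 mod 7 = 4
  Sunday + 4 days -> Thursday
Result: Thursday (2014-07-31)

Thursday


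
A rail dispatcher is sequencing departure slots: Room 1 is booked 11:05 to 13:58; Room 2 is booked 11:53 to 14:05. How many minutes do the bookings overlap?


Interval A: [665, 838] minutes from midnight
Interval B: [713, 845] minutes from midnight
Overlap start = max(665, 713) = 713
Overlap end = min(838, 845) = 838
Overlap = 838 - 713 = 125 minutes

125


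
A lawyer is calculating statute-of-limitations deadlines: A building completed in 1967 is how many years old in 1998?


Birth year: 1967
Current year: 1998
Age = current year - birth year
Age = 1998 - 1967 = 31

31


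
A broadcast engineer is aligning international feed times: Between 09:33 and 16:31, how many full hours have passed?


Start: 09:33
End: 16:31
Hour difference: 16 - 9 = 7 hours
Minute difference: 31 - 33 = -2 minutes
Total minutes: 418
Complete hours: 418 / 60 = 6 (remainder 58)

6


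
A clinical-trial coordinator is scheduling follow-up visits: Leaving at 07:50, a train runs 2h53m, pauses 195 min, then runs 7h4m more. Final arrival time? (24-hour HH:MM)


Depart: 07:50
Leg 1: +173 min -> 10:43
Layover: +195 min -> 13:58
Leg 2: +424 min -> 21:02
Total travel: 792 minutes = 13h 12m
Arrival: 21:02

21:02


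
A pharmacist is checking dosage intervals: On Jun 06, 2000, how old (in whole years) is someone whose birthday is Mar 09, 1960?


Birth: 1960-03-09
Reference: 2000-06-06
Year difference: 2000 - 1960 = 40
Has birthday (03-09) occurred by 06-06? Yes
Age in full years: 40

40


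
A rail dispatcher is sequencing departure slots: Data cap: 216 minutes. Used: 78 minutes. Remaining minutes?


Total budget: 216 minutes
Time used: 78 minutes
Remaining: 216 - 78 = 138 minutes
Percent used: 36.1%
Percent remaining: 63.9%

138


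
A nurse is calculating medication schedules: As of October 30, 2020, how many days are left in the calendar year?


Start: October 30, 2020
End: December 31, 2020
Days left in October: 1
November: 30
December: 31
Sum of remaining months: 61
Total: 1 + 61 = 62

62


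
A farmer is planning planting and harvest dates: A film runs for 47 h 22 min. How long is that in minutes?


Hours: 47
Minutes: 22
Convert hours to minutes: 47 x 60 = 2820
Add remaining minutes: 2820 + 22 = 2842

2842


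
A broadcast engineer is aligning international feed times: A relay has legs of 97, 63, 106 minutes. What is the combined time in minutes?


Durations: 97, 63, 106
Running sum: 97
+ 63 = 160
+ 106 = 266
Total duration: 266 minutes
That is 4 hours and 26 minutes

266


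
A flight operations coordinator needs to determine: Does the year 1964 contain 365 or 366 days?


Year: 1964
Check leap year rules:
Divisible by 4? Yes
Divisible by 100? No
1964 is a leap year
Days: 366

366


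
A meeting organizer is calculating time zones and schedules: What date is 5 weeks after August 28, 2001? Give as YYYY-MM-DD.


Start: 2001-08-28
Weeks to add: 5
Convert to days: 5 x 7 = 35 days
Add 35 days to 2001-08-28
Result: 2001-10-02

2001-10-02


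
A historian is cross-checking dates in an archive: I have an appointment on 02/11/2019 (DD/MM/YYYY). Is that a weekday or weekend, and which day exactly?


Date: 2019-11-02
January 1, 2019 is a Tuesday
Day of year: 306
Offset from Jan 1: 305 days
305 mod 7 = 4
Result: Saturday

Saturday


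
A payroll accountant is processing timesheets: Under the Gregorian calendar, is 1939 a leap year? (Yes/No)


Year: 1939
Divisible by 4? 1939 / 4 = 484.75 -> No
Not divisible by 4, so NOT a leap year

No


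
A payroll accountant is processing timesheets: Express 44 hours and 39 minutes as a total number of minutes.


Hours: 44
Extra minutes: 39
Minutes per hour: 60
Hours to minutes: 44 x 60 = 2640
Total: 2640 + 39 = 2679

2679


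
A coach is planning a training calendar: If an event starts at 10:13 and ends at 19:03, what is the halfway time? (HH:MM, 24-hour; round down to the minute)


Start time: 10:13 = 613 minutes from midnight
End time: 19:03 = 1143 minutes from midnight
Sum: 613 + 1143 = 1756
Midpoint: 1756 / 2 = 878 minutes
Convert: 878 / 60 = 14 hours, 38 minutes
Result: 14:38

14:38


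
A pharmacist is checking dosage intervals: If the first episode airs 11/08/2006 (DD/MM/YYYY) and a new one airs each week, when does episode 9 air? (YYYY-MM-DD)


First occurrence: 2006-08-11 (occurrence 1)
Each occurrence is 7 days after the previous.
Occurrence 9 is 8 weeks after the first.
8 weeks = 56 days
2006-08-11 + 56 days = 2006-10-06

2006-10-06


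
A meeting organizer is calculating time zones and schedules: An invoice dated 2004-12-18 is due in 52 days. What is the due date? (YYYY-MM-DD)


Start: 2004-12-18
Adding 52 days
Days remaining in December: 13
After December: 39 days still to add
January 2005: 31 days, 8 remaining
February 2005 has 28 days, need 8
Result: 2005-02-08

2005-02-08


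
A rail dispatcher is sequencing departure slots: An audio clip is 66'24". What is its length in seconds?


Minutes: 66
Seconds: 24
Convert minutes to seconds: 66 x 60 = 3960
Add remaining seconds: 3960 + 24 = 3984

3984


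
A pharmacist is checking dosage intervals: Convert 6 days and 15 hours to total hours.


Days: 6
Extra hours: 15
Hours per day: 24
Days to hours: 6 x 24 = 144
Total: 144 + 15 = 159

159


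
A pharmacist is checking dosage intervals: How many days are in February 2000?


Month: February
Year: 2000
2000 is a leap year
February has 29 days
Total: 29 days

29


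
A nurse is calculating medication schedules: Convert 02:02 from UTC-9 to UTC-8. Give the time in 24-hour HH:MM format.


Local time: 02:02 at UTC-9 (offset -9h)
Target zone: UTC-8 (offset -8h)
Difference: -8 - (-9) = 1 hours
Calculation: 2 + (1) = 3
Result: 03:02

03:02


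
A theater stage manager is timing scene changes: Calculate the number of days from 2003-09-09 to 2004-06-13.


Start date: 2003-09-09
End date: 2004-06-13
Sep 2003: +22 days
Oct 2003: +31 days
Nov 2003: +30 days
... (7 more months)
Total: 278 days

278


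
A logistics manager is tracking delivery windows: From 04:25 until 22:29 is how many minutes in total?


Start time: 04:25 = 265 minutes from midnight
End time: 22:29 = 1349 minutes from midnight
Difference: 1349 - 265 = 1084 minutes
That is 18 hours and 4 minutes

1084


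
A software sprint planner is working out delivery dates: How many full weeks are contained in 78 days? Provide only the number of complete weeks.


Total days: 78
Days per week: 7
Division: 78 / 7 = 11 remainder 1
Complete weeks: 11
Remaining days: 1

11


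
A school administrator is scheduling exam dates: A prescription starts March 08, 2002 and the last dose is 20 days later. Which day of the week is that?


Start: 2002-03-08 (Friday)
Step 1 - find target date: add 20 days
  2002-03-08 + 20 days = 2002-03-28
Step 2 - day of week:
  20 mod 7 = 6
  Friday + 6 days -> Thursday
Result: Thursday (2002-03-28)

Thursday


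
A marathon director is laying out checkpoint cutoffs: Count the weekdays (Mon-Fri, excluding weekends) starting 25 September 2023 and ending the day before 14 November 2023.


Start: 2023-09-25 (Monday)
End (exclusive): 2023-11-14 (Tuesday)
Total calendar days: 50
Full weeks: 50 // 7 = 7 -> 35 weekdays
Remaining 1 days starting on Monday:
  Mon(w) -> 1 weekdays
Total business days: 35 + 1 = 36

36


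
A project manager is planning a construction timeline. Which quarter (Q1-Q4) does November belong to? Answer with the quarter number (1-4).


Month: November (month 11)
Q1: January-March (months 1-3)
Q2: April-June (months 4-6)
Q3: July-September (months 7-9)
Q4: October-December (months 10-12)
Month 11 falls in Q4

4


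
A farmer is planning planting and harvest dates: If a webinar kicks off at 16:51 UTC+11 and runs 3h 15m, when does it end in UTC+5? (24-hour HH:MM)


Start: 16:51 in UTC+11
Step 1 - add duration:
  minutes: 51 + 15 = 66 (carry 1h)
  hours: 16 + 3 + 1 = 20
  end in UTC+11: 20:06
Step 2 - convert UTC+11 -> UTC+5:
  offset difference: 5 - (11) = -6 hours
  20 + (-6) = 14 -> mod 24 = 14
Result: 14:06 in UTC+5

14:06


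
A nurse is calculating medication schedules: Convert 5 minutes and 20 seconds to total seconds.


Minutes: 5
Extra seconds: 20
Seconds per minute: 60
Minutes to seconds: 5 x 60 = 300
Total: 300 + 20 = 320

320


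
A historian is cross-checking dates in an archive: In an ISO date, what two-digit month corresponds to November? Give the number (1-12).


Calendar month order:
10. October
11. November <--
12. December
November is month number 11

11


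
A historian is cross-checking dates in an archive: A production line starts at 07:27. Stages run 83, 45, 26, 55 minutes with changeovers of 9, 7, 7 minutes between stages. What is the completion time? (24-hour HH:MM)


Start: 07:27 = 447 min from midnight
  after task 1 (83 min): 08:50
  after break (9 min): 08:59
  after task 2 (45 min): 09:44
  after break (7 min): 09:51
  after task 3 (26 min): 10:17
  after break (7 min): 10:24
  after task 4 (55 min): 11:19
Total elapsed: 232 minutes
End time: 11:19

11:19


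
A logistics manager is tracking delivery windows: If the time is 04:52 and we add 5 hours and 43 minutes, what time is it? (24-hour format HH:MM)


Start time: 04:52
Adding: 5 hours 43 minutes
Minutes: 52 + 43 = 95
Minute overflow: 95 >= 60, so carry 1 hour, minutes = 35
Hours: 4 + 5 + 1 = 10
Result: 10:35

10:35


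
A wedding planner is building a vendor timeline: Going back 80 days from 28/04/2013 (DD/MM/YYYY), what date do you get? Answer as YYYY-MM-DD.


Start: 2013-04-28
Subtracting 80 days
Days already passed in April: 28
After going back through April: 52 more days to subtract
March 2013: 31 days, 21 remaining
February 2013 has 28 days, need 21
Result: 2013-02-07

2013-02-07


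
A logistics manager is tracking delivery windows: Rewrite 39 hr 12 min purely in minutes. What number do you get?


Hours: 39
Extra minutes: 12
Minutes per hour: 60
Hours to minutes: 39 x 60 = 2340
Total: 2340 + 12 = 2352

2352


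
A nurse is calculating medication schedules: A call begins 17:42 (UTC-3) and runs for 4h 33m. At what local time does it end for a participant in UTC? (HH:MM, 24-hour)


Start: 17:42 in UTC-3
Step 1 - add duration:
  minutes: 42 + 33 = 75 (carry 1h)
  hours: 17 + 4 + 1 = 22
  end in UTC-3: 22:15
Step 2 - convert UTC-3 -> UTC:
  offset difference: 0 - (-3) = 3 hours
  22 + (3) = 25 -> mod 24 = 1
Result: 01:15 in UTC

01:15
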